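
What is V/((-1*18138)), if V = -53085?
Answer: 17695/6046 ≈ 2.9267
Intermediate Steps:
V/((-1*18138)) = -53085/((-1*18138)) = -53085/(-18138) = -53085*(-1/18138) = 17695/6046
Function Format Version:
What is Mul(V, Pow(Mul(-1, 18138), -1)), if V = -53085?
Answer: Rational(17695, 6046) ≈ 2.9267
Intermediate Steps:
Mul(V, Pow(Mul(-1, 18138), -1)) = Mul(-53085, Pow(Mul(-1, 18138), -1)) = Mul(-53085, Pow(-18138, -1)) = Mul(-53085, Rational(-1, 18138)) = Rational(17695, 6046)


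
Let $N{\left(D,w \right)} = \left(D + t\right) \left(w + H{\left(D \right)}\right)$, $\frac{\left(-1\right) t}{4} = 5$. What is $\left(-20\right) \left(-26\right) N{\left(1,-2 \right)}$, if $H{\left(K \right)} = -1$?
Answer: $29640$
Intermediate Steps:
$t = -20$ ($t = \left(-4\right) 5 = -20$)
$N{\left(D,w \right)} = \left(-1 + w\right) \left(-20 + D\right)$ ($N{\left(D,w \right)} = \left(D - 20\right) \left(w - 1\right) = \left(-20 + D\right) \left(-1 + w\right) = \left(-1 + w\right) \left(-20 + D\right)$)
$\left(-20\right) \left(-26\right) N{\left(1,-2 \right)} = \left(-20\right) \left(-26\right) \left(20 - 1 - -40 + 1 \left(-2\right)\right) = 520 \left(20 - 1 + 40 - 2\right) = 520 \cdot 57 = 29640$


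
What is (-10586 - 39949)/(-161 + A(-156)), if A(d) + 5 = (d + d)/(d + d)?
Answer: 3369/11 ≈ 306.27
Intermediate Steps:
A(d) = -4 (A(d) = -5 + (d + d)/(d + d) = -5 + (2*d)/((2*d)) = -5 + (2*d)*(1/(2*d)) = -5 + 1 = -4)
(-10586 - 39949)/(-161 + A(-156)) = (-10586 - 39949)/(-161 - 4) = -50535/(-165) = -50535*(-1/165) = 3369/11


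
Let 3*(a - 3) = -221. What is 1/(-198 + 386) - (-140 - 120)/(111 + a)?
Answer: 146761/22748 ≈ 6.4516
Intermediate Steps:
a = -212/3 (a = 3 + (⅓)*(-221) = 3 - 221/3 = -212/3 ≈ -70.667)
1/(-198 + 386) - (-140 - 120)/(111 + a) = 1/(-198 + 386) - (-140 - 120)/(111 - 212/3) = 1/188 - (-260)/121/3 = 1/188 - (-260)*3/121 = 1/188 - 1*(-780/121) = 1/188 + 780/121 = 146761/22748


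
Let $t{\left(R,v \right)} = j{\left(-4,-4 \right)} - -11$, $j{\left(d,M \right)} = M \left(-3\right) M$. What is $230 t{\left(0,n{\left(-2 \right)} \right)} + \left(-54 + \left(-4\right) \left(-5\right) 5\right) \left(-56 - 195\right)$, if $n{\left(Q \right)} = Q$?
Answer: $-20056$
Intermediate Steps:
$j{\left(d,M \right)} = - 3 M^{2}$ ($j{\left(d,M \right)} = - 3 M M = - 3 M^{2}$)
$t{\left(R,v \right)} = -37$ ($t{\left(R,v \right)} = - 3 \left(-4\right)^{2} - -11 = \left(-3\right) 16 + 11 = -48 + 11 = -37$)
$230 t{\left(0,n{\left(-2 \right)} \right)} + \left(-54 + \left(-4\right) \left(-5\right) 5\right) \left(-56 - 195\right) = 230 \left(-37\right) + \left(-54 + \left(-4\right) \left(-5\right) 5\right) \left(-56 - 195\right) = -8510 + \left(-54 + 20 \cdot 5\right) \left(-251\right) = -8510 + \left(-54 + 100\right) \left(-251\right) = -8510 + 46 \left(-251\right) = -8510 - 11546 = -20056$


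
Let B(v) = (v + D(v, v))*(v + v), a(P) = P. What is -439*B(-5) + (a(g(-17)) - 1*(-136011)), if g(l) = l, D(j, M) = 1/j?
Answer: 113166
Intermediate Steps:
B(v) = 2*v*(v + 1/v) (B(v) = (v + 1/v)*(v + v) = (v + 1/v)*(2*v) = 2*v*(v + 1/v))
-439*B(-5) + (a(g(-17)) - 1*(-136011)) = -439*(2 + 2*(-5)²) + (-17 - 1*(-136011)) = -439*(2 + 2*25) + (-17 + 136011) = -439*(2 + 50) + 135994 = -439*52 + 135994 = -22828 + 135994 = 113166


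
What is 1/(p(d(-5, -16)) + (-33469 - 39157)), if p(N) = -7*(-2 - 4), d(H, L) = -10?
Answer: -1/72584 ≈ -1.3777e-5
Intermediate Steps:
p(N) = 42 (p(N) = -7*(-6) = 42)
1/(p(d(-5, -16)) + (-33469 - 39157)) = 1/(42 + (-33469 - 39157)) = 1/(42 - 72626) = 1/(-72584) = -1/72584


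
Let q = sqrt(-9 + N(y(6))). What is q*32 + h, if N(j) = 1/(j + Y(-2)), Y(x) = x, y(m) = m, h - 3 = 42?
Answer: 45 + 16*I*sqrt(35) ≈ 45.0 + 94.657*I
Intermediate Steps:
h = 45 (h = 3 + 42 = 45)
N(j) = 1/(-2 + j) (N(j) = 1/(j - 2) = 1/(-2 + j))
q = I*sqrt(35)/2 (q = sqrt(-9 + 1/(-2 + 6)) = sqrt(-9 + 1/4) = sqrt(-35/4) = I*sqrt(35)/2 ≈ 2.958*I)
q*32 + h = (I*sqrt(35)/2)*32 + 45 = 16*I*sqrt(35) + 45 = 45 + 16*I*sqrt(35)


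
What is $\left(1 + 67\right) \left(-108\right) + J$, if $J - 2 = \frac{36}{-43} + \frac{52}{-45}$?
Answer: $- \frac{14210626}{1935} \approx -7344.0$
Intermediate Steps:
$J = \frac{14}{1935}$ ($J = 2 + \left(\frac{36}{-43} + \frac{52}{-45}\right) = 2 + \left(36 \left(- \frac{1}{43}\right) + 52 \left(- \frac{1}{45}\right)\right) = 2 - \frac{3856}{1935} = \frac{14}{1935} \approx 0.0072351$)
$\left(1 + 67\right) \left(-108\right) + J = \left(1 + 67\right) \left(-108\right) + \frac{14}{1935} = 68 \left(-108\right) + \frac{14}{1935} = -7344 + \frac{14}{1935} = - \frac{14210626}{1935}$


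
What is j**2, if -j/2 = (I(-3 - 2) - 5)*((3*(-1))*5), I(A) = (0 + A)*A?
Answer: 360000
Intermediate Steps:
I(A) = A**2 (I(A) = A*A = A**2)
j = 600 (j = -2*((-3 - 2)**2 - 5)*(3*(-1))*5 = -2*((-5)**2 - 5)*(-3*5) = -2*(25 - 5)*(-15) = -40*(-15) = -2*(-300) = 600)
j**2 = 600**2 = 360000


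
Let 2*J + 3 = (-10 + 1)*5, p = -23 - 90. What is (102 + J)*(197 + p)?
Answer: 6552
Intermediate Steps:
p = -113
J = -24 (J = -3/2 + ((-10 + 1)*5)/2 = -3/2 + (-9*5)/2 = -3/2 + (½)*(-45) = -3/2 - 45/2 = -24)
(102 + J)*(197 + p) = (102 - 24)*(197 - 113) = 78*84 = 6552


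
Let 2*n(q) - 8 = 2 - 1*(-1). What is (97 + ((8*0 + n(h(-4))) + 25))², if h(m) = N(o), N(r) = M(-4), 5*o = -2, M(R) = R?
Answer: 65025/4 ≈ 16256.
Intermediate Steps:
o = -⅖ (o = (⅕)*(-2) = -⅖ ≈ -0.40000)
N(r) = -4
h(m) = -4
n(q) = 11/2 (n(q) = 4 + (2 - 1*(-1))/2 = 4 + (2 + 1)/2 = 4 + (½)*3 = 4 + 3/2 = 11/2)
(97 + ((8*0 + n(h(-4))) + 25))² = (97 + ((8*0 + 11/2) + 25))² = (97 + ((0 + 11/2) + 25))² = (97 + (11/2 + 25))² = (97 + 61/2)² = (255/2)² = 65025/4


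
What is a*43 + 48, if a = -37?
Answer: -1543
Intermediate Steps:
a*43 + 48 = -37*43 + 48 = -1591 + 48 = -1543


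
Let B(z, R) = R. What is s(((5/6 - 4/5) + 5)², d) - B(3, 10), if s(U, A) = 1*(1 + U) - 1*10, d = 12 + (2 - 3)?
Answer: 5701/900 ≈ 6.3344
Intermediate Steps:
d = 11 (d = 12 - 1 = 11)
s(U, A) = -9 + U (s(U, A) = (1 + U) - 10 = -9 + U)
s(((5/6 - 4/5) + 5)², d) - B(3, 10) = (-9 + ((5/6 - 4/5) + 5)²) - 1*10 = (-9 + ((5*(⅙) - 4*⅕) + 5)²) - 10 = (-9 + ((⅚ - ⅘) + 5)²) - 10 = (-9 + (1/30 + 5)²) - 10 = (-9 + (151/30)²) - 10 = (-9 + 22801/900) - 10 = 14701/900 - 10 = 5701/900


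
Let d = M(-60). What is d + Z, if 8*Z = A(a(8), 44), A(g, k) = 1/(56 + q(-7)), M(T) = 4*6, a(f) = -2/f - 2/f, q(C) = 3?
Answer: 11329/472 ≈ 24.002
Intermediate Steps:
a(f) = -4/f
M(T) = 24
A(g, k) = 1/59 (A(g, k) = 1/(56 + 3) = 1/59)
Z = 1/472 (Z = (⅛)*(1/59) = 1/472 ≈ 0.0021186)
d = 24
d + Z = 24 + 1/472 = 11329/472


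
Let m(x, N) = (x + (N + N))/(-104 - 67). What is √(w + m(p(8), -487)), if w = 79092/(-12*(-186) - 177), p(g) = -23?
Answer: √67563324835/39045 ≈ 6.6572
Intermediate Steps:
m(x, N) = -2*N/171 - x/171 (m(x, N) = (x + 2*N)/(-171) = (x + 2*N)*(-1/171) = -2*N/171 - x/171)
w = 26364/685 (w = 79092/(2232 - 177) = 79092/2055 = 79092*(1/2055) = 26364/685 ≈ 38.488)
√(w + m(p(8), -487)) = √(26364/685 + (-2/171*(-487) - 1/171*(-23))) = √(26364/685 + (974/171 + 23/171)) = √(26364/685 + 997/171) = √(5191189/117135) = √67563324835/39045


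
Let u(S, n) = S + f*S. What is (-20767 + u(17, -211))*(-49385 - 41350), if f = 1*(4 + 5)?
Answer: 1868868795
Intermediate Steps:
f = 9 (f = 1*9 = 9)
u(S, n) = 10*S (u(S, n) = S + 9*S = 10*S)
(-20767 + u(17, -211))*(-49385 - 41350) = (-20767 + 10*17)*(-49385 - 41350) = (-20767 + 170)*(-90735) = -20597*(-90735) = 1868868795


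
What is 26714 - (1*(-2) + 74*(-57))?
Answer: 30934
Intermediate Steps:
26714 - (1*(-2) + 74*(-57)) = 26714 - (-2 - 4218) = 26714 - 1*(-4220) = 26714 + 4220 = 30934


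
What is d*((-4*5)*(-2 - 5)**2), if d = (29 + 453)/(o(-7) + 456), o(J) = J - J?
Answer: -59045/57 ≈ -1035.9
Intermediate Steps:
o(J) = 0
d = 241/228 (d = (29 + 453)/(0 + 456) = 482/456 = 482*(1/456) = 241/228 ≈ 1.0570)
d*((-4*5)*(-2 - 5)**2) = 241*((-4*5)*(-2 - 5)**2)/228 = 241*(-20*(-7)**2)/228 = 241*(-20*49)/228 = (241/228)*(-980) = -59045/57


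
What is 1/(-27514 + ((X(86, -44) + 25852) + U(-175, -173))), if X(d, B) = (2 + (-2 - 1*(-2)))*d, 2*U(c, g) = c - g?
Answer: -1/1491 ≈ -0.00067069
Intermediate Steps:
U(c, g) = c/2 - g/2 (U(c, g) = (c - g)/2 = c/2 - g/2)
X(d, B) = 2*d (X(d, B) = (2 + (-2 + 2))*d = (2 + 0)*d = 2*d)
1/(-27514 + ((X(86, -44) + 25852) + U(-175, -173))) = 1/(-27514 + ((2*86 + 25852) + ((½)*(-175) - ½*(-173)))) = 1/(-27514 + ((172 + 25852) + (-175/2 + 173/2))) = 1/(-27514 + (26024 - 1)) = 1/(-27514 + 26023) = 1/(-1491) = -1/1491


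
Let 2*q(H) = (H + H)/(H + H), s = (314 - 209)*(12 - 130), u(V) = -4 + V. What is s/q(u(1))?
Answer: -24780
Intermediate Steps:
s = -12390 (s = 105*(-118) = -12390)
q(H) = ½ (q(H) = ((H + H)/(H + H))/2 = ((2*H)/((2*H)))/2 = ((2*H)*(1/(2*H)))/2 = (½)*1 = ½)
s/q(u(1)) = -12390/½ = -12390*2 = -24780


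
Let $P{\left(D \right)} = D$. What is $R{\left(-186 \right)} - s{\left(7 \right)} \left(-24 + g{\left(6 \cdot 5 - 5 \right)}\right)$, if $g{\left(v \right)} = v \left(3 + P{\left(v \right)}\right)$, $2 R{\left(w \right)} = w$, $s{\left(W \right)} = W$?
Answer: $-4825$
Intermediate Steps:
$R{\left(w \right)} = \frac{w}{2}$
$g{\left(v \right)} = v \left(3 + v\right)$
$R{\left(-186 \right)} - s{\left(7 \right)} \left(-24 + g{\left(6 \cdot 5 - 5 \right)}\right) = \frac{1}{2} \left(-186\right) - 7 \left(-24 + \left(6 \cdot 5 - 5\right) \left(3 + \left(6 \cdot 5 - 5\right)\right)\right) = -93 - 7 \left(-24 + \left(30 - 5\right) \left(3 + \left(30 - 5\right)\right)\right) = -93 - 7 \left(-24 + 25 \left(3 + 25\right)\right) = -93 - 7 \left(-24 + 25 \cdot 28\right) = -93 - 7 \left(-24 + 700\right) = -93 - 7 \cdot 676 = -93 - 4732 = -4825$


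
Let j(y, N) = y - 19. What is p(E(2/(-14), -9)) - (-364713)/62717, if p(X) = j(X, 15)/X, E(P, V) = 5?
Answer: 945527/313585 ≈ 3.0152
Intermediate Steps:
j(y, N) = -19 + y
p(X) = (-19 + X)/X
p(E(2/(-14), -9)) - (-364713)/62717 = (-19 + 5)/5 - (-364713)/62717 = (⅕)*(-14) - (-364713)/62717 = -14/5 - 1*(-364713/62717) = -14/5 + 364713/62717 = 945527/313585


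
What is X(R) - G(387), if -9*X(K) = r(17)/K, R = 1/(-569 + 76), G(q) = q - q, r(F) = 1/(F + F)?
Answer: 29/18 ≈ 1.6111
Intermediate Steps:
r(F) = 1/(2*F)
G(q) = 0
R = -1/493 (R = 1/(-493) = -1/493 ≈ -0.0020284)
X(K) = -1/(306*K) (X(K) = -(½)/17/(9*K) = -(½)*(1/17)/(9*K) = -1/(306*K))
X(R) - G(387) = -1/(306*(-1/493)) - 1*0 = -1/306*(-493) + 0 = 29/18 + 0 = 29/18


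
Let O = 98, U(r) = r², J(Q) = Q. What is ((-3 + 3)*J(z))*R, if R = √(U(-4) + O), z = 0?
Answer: 0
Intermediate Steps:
R = √114 (R = √((-4)² + 98) = √(16 + 98) = √114 ≈ 10.677)
((-3 + 3)*J(z))*R = ((-3 + 3)*0)*√114 = (0*0)*√114 = 0*√114 = 0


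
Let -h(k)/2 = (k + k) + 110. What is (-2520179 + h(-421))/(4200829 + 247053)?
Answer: -2518715/4447882 ≈ -0.56627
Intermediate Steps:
h(k) = -220 - 4*k (h(k) = -2*((k + k) + 110) = -2*(2*k + 110) = -2*(110 + 2*k) = -220 - 4*k)
(-2520179 + h(-421))/(4200829 + 247053) = (-2520179 + (-220 - 4*(-421)))/(4200829 + 247053) = (-2520179 + (-220 + 1684))/4447882 = (-2520179 + 1464)*(1/4447882) = -2518715*1/4447882 = -2518715/4447882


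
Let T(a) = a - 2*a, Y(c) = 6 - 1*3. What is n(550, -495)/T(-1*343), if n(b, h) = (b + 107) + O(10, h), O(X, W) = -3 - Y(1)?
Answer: 93/49 ≈ 1.8980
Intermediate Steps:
Y(c) = 3 (Y(c) = 6 - 3 = 3)
O(X, W) = -6 (O(X, W) = -3 - 1*3 = -3 - 3 = -6)
T(a) = -a
n(b, h) = 101 + b (n(b, h) = (b + 107) - 6 = (107 + b) - 6 = 101 + b)
n(550, -495)/T(-1*343) = (101 + 550)/((-(-1)*343)) = 651/((-1*(-343))) = 651/343 = 651*(1/343) = 93/49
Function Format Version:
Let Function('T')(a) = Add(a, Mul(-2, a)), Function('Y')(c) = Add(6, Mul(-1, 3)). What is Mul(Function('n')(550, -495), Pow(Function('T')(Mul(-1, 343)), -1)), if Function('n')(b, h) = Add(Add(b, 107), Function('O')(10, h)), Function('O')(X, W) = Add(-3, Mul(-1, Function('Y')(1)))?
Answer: Rational(93, 49) ≈ 1.8980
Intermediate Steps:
Function('Y')(c) = 3 (Function('Y')(c) = Add(6, -3) = 3)
Function('O')(X, W) = -6 (Function('O')(X, W) = Add(-3, Mul(-1, 3)) = Add(-3, -3) = -6)
Function('T')(a) = Mul(-1, a)
Function('n')(b, h) = Add(101, b) (Function('n')(b, h) = Add(Add(b, 107), -6) = Add(Add(107, b), -6) = Add(101, b))
Mul(Function('n')(550, -495), Pow(Function('T')(Mul(-1, 343)), -1)) = Mul(Add(101, 550), Pow(Mul(-1, Mul(-1, 343)), -1)) = Mul(651, Pow(Mul(-1, -343), -1)) = Mul(651, Pow(343, -1)) = Mul(651, Rational(1, 343)) = Rational(93, 49)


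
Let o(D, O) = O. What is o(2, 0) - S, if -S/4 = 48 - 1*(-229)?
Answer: 1108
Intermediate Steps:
S = -1108 (S = -4*(48 - 1*(-229)) = -4*(48 + 229) = -4*277 = -1108)
o(2, 0) - S = 0 - 1*(-1108) = 0 + 1108 = 1108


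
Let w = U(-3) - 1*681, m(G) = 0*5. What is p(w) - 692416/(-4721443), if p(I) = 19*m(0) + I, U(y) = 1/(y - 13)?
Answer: -51438485715/75543088 ≈ -680.92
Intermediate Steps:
U(y) = 1/(-13 + y)
m(G) = 0
w = -10897/16 (w = 1/(-13 - 3) - 1*681 = 1/(-16) - 681 = -1/16 - 681 = -10897/16 ≈ -681.06)
p(I) = I (p(I) = 19*0 + I = 0 + I = I)
p(w) - 692416/(-4721443) = -10897/16 - 692416/(-4721443) = -10897/16 - 692416*(-1)/4721443 = -10897/16 - 1*(-692416/4721443) = -10897/16 + 692416/4721443 = -51438485715/75543088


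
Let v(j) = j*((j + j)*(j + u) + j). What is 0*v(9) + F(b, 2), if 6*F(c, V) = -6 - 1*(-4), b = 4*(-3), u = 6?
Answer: -⅓ ≈ -0.33333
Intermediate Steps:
b = -12
F(c, V) = -⅓ (F(c, V) = (-6 - 1*(-4))/6 = (-6 + 4)/6 = (⅙)*(-2) = -⅓)
v(j) = j*(j + 2*j*(6 + j)) (v(j) = j*((j + j)*(j + 6) + j) = j*((2*j)*(6 + j) + j) = j*(2*j*(6 + j) + j) = j*(j + 2*j*(6 + j)))
0*v(9) + F(b, 2) = 0*(9²*(13 + 2*9)) - ⅓ = 0*(81*(13 + 18)) - ⅓ = 0*(81*31) - ⅓ = 0*2511 - ⅓ = 0 - ⅓ = -⅓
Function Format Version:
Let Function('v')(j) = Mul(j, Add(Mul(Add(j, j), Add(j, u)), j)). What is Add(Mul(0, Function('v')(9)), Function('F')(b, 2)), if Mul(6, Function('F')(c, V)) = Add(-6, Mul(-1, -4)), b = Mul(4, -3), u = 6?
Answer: Rational(-1, 3) ≈ -0.33333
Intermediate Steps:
b = -12
Function('F')(c, V) = Rational(-1, 3) (Function('F')(c, V) = Mul(Rational(1, 6), Add(-6, Mul(-1, -4))) = Mul(Rational(1, 6), Add(-6, 4)) = Mul(Rational(1, 6), -2) = Rational(-1, 3))
Function('v')(j) = Mul(j, Add(j, Mul(2, j, Add(6, j)))) (Function('v')(j) = Mul(j, Add(Mul(Add(j, j), Add(j, 6)), j)) = Mul(j, Add(Mul(Mul(2, j), Add(6, j)), j)) = Mul(j, Add(Mul(2, j, Add(6, j)), j)) = Mul(j, Add(j, Mul(2, j, Add(6, j)))))
Add(Mul(0, Function('v')(9)), Function('F')(b, 2)) = Add(Mul(0, Mul(Pow(9, 2), Add(13, Mul(2, 9)))), Rational(-1, 3)) = Add(Mul(0, Mul(81, Add(13, 18))), Rational(-1, 3)) = Add(Mul(0, Mul(81, 31)), Rational(-1, 3)) = Add(Mul(0, 2511), Rational(-1, 3)) = Add(0, Rational(-1, 3)) = Rational(-1, 3)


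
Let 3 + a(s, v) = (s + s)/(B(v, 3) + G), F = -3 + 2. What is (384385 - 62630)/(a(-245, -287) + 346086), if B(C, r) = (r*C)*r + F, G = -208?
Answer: 449169980/483132113 ≈ 0.92970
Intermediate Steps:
F = -1
B(C, r) = -1 + C*r**2 (B(C, r) = (r*C)*r - 1 = (C*r)*r - 1 = C*r**2 - 1 = -1 + C*r**2)
a(s, v) = -3 + 2*s/(-209 + 9*v) (a(s, v) = -3 + (s + s)/((-1 + v*3**2) - 208) = -3 + (2*s)/((-1 + v*9) - 208) = -3 + (2*s)/((-1 + 9*v) - 208) = -3 + (2*s)/(-209 + 9*v) = -3 + 2*s/(-209 + 9*v))
(384385 - 62630)/(a(-245, -287) + 346086) = (384385 - 62630)/((627 - 27*(-287) + 2*(-245))/(-209 + 9*(-287)) + 346086) = 321755/((627 + 7749 - 490)/(-209 - 2583) + 346086) = 321755/(7886/(-2792) + 346086) = 321755/(-1/2792*7886 + 346086) = 321755/(-3943/1396 + 346086) = 321755/(483132113/1396) = 321755*(1396/483132113) = 449169980/483132113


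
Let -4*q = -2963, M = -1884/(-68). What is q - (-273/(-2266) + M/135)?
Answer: 2567036221/3466980 ≈ 740.42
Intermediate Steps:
M = 471/17 (M = -1884*(-1/68) = 471/17 ≈ 27.706)
q = 2963/4 (q = -¼*(-2963) = 2963/4 ≈ 740.75)
q - (-273/(-2266) + M/135) = 2963/4 - (-273/(-2266) + (471/17)/135) = 2963/4 - (-273*(-1/2266) + (471/17)*(1/135)) = 2963/4 - (273/2266 + 157/765) = 2963/4 - 1*564607/1733490 = 2963/4 - 564607/1733490 = 2567036221/3466980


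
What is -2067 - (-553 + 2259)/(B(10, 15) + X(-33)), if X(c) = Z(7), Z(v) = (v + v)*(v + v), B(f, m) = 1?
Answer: -408905/197 ≈ -2075.7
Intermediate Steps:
Z(v) = 4*v² (Z(v) = (2*v)*(2*v) = 4*v²)
X(c) = 196 (X(c) = 4*7² = 4*49 = 196)
-2067 - (-553 + 2259)/(B(10, 15) + X(-33)) = -2067 - (-553 + 2259)/(1 + 196) = -2067 - 1706/197 = -408905/197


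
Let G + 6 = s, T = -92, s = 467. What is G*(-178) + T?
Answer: -82150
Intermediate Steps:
G = 461 (G = -6 + 467 = 461)
G*(-178) + T = 461*(-178) - 92 = -82058 - 92 = -82150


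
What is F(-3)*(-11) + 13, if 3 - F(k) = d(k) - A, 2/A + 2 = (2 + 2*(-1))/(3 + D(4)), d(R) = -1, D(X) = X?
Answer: -20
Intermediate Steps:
A = -1 (A = 2/(-2 + (2 + 2*(-1))/(3 + 4)) = 2/(-2 + (2 - 2)/7) = 2/(-2 + 0*(1/7)) = 2/(-2 + 0) = 2/(-2) = 2*(-1/2) = -1)
F(k) = 3 (F(k) = 3 - (-1 - 1*(-1)) = 3 - (-1 + 1) = 3 - 1*0 = 3 + 0 = 3)
F(-3)*(-11) + 13 = 3*(-11) + 13 = -33 + 13 = -20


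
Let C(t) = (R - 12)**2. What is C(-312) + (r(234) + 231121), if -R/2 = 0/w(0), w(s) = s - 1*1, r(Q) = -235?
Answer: 231030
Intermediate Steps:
w(s) = -1 + s (w(s) = s - 1 = -1 + s)
R = 0 (R = -0/(-1 + 0) = -0/(-1) = -0*(-1) = -2*0 = 0)
C(t) = 144 (C(t) = (0 - 12)**2 = (-12)**2 = 144)
C(-312) + (r(234) + 231121) = 144 + (-235 + 231121) = 144 + 230886 = 231030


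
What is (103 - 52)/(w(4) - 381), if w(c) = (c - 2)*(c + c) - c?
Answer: -17/123 ≈ -0.13821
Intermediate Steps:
w(c) = -c + 2*c*(-2 + c) (w(c) = (-2 + c)*(2*c) - c = 2*c*(-2 + c) - c = -c + 2*c*(-2 + c))
(103 - 52)/(w(4) - 381) = (103 - 52)/(4*(-5 + 2*4) - 381) = 51/(4*(-5 + 8) - 381) = 51/(4*3 - 381) = 51/(12 - 381) = 51/(-369) = 51*(-1/369) = -17/123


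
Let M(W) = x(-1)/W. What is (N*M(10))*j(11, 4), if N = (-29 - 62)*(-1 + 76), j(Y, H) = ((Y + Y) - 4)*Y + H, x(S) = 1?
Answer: -137865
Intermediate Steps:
M(W) = 1/W
j(Y, H) = H + Y*(-4 + 2*Y) (j(Y, H) = (2*Y - 4)*Y + H = (-4 + 2*Y)*Y + H = Y*(-4 + 2*Y) + H = H + Y*(-4 + 2*Y))
N = -6825 (N = -91*75 = -6825)
(N*M(10))*j(11, 4) = (-6825/10)*(4 - 4*11 + 2*11²) = (-6825*⅒)*(4 - 44 + 2*121) = -1365*(4 - 44 + 242)/2 = -1365/2*202 = -137865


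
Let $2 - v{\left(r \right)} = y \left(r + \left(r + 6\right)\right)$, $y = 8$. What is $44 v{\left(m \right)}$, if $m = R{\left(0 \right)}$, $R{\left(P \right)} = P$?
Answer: $-2024$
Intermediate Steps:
$m = 0$
$v{\left(r \right)} = -46 - 16 r$ ($v{\left(r \right)} = 2 - 8 \left(r + \left(r + 6\right)\right) = 2 - 8 \left(r + \left(6 + r\right)\right) = 2 - 8 \left(6 + 2 r\right) = 2 - \left(48 + 16 r\right) = -46 - 16 r$)
$44 v{\left(m \right)} = 44 \left(-46 - 0\right) = 44 \left(-46 + 0\right) = 44 \left(-46\right) = -2024$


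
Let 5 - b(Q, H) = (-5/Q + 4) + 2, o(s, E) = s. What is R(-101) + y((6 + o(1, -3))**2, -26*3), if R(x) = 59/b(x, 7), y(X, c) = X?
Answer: -765/106 ≈ -7.2170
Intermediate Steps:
b(Q, H) = -1 + 5/Q (b(Q, H) = 5 - ((-5/Q + 4) + 2) = 5 - ((4 - 5/Q) + 2) = 5 - (6 - 5/Q) = 5 + (-6 + 5/Q) = -1 + 5/Q)
R(x) = 59*x/(5 - x) (R(x) = 59/(((5 - x)/x)) = 59*(x/(5 - x)) = 59*x/(5 - x))
R(-101) + y((6 + o(1, -3))**2, -26*3) = -59*(-101)/(-5 - 101) + (6 + 1)**2 = -59*(-101)/(-106) + 7**2 = -59*(-101)*(-1/106) + 49 = -5959/106 + 49 = -765/106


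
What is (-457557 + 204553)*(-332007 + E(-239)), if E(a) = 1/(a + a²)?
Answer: 2389018375328846/28441 ≈ 8.3999e+10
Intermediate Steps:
(-457557 + 204553)*(-332007 + E(-239)) = (-457557 + 204553)*(-332007 + 1/((-239)*(1 - 239))) = -253004*(-332007 - 1/239/(-238)) = -253004*(-332007 - 1/239*(-1/238)) = -253004*(-332007 + 1/56882) = -253004*(-18885222173/56882) = 2389018375328846/28441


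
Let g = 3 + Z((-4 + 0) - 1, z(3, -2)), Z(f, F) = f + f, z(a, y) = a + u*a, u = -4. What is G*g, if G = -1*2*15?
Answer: 210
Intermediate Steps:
z(a, y) = -3*a (z(a, y) = a - 4*a = -3*a)
Z(f, F) = 2*f
g = -7 (g = 3 + 2*((-4 + 0) - 1) = 3 + 2*(-4 - 1) = 3 + 2*(-5) = 3 - 10 = -7)
G = -30 (G = -2*15 = -30)
G*g = -30*(-7) = 210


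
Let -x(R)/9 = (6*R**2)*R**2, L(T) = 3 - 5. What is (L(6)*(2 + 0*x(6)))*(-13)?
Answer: 52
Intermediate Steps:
L(T) = -2
x(R) = -54*R**4 (x(R) = -9*6*R**2*R**2 = -54*R**4)
(L(6)*(2 + 0*x(6)))*(-13) = -2*(2 + 0*(-54*6**4))*(-13) = -2*(2 + 0*(-54*1296))*(-13) = -2*(2 + 0*(-69984))*(-13) = -2*(2 + 0)*(-13) = -2*2*(-13) = -4*(-13) = 52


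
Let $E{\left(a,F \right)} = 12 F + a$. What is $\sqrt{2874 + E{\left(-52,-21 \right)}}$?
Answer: $\sqrt{2570} \approx 50.695$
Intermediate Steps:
$E{\left(a,F \right)} = a + 12 F$
$\sqrt{2874 + E{\left(-52,-21 \right)}} = \sqrt{2874 + \left(-52 + 12 \left(-21\right)\right)} = \sqrt{2874 - 304} = \sqrt{2570}$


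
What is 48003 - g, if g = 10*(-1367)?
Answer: 61673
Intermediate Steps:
g = -13670
48003 - g = 48003 - 1*(-13670) = 48003 + 13670 = 61673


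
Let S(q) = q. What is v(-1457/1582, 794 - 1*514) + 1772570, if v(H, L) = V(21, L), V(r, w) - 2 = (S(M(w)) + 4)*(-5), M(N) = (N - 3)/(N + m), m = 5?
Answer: 101035187/57 ≈ 1.7725e+6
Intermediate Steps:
M(N) = (-3 + N)/(5 + N) (M(N) = (N - 3)/(N + 5) = (-3 + N)/(5 + N))
V(r, w) = -18 - 5*(-3 + w)/(5 + w) (V(r, w) = 2 + ((-3 + w)/(5 + w) + 4)*(-5) = 2 + (4 + (-3 + w)/(5 + w))*(-5) = 2 + (-20 - 5*(-3 + w)/(5 + w)) = -18 - 5*(-3 + w)/(5 + w))
v(H, L) = (-75 - 23*L)/(5 + L)
v(-1457/1582, 794 - 1*514) + 1772570 = (-75 - 23*(794 - 1*514))/(5 + (794 - 1*514)) + 1772570 = (-75 - 23*(794 - 514))/(5 + (794 - 514)) + 1772570 = (-75 - 23*280)/(5 + 280) + 1772570 = (-75 - 6440)/285 + 1772570 = (1/285)*(-6515) + 1772570 = -1303/57 + 1772570 = 101035187/57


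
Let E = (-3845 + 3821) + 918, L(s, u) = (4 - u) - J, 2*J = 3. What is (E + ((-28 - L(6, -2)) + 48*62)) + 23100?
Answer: 53875/2 ≈ 26938.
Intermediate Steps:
J = 3/2 (J = (1/2)*3 = 3/2 ≈ 1.5000)
L(s, u) = 5/2 - u (L(s, u) = (4 - u) - 1*3/2 = (4 - u) - 3/2 = 5/2 - u)
E = 894 (E = -24 + 918 = 894)
(E + ((-28 - L(6, -2)) + 48*62)) + 23100 = (894 + ((-28 - (5/2 - 1*(-2))) + 48*62)) + 23100 = (894 + ((-28 - (5/2 + 2)) + 2976)) + 23100 = (894 + ((-28 - 1*9/2) + 2976)) + 23100 = (894 + ((-28 - 9/2) + 2976)) + 23100 = (894 + (-65/2 + 2976)) + 23100 = (894 + 5887/2) + 23100 = 7675/2 + 23100 = 53875/2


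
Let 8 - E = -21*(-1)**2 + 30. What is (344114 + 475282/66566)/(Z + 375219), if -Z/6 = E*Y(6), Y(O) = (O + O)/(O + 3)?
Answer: 11453383903/12488680241 ≈ 0.91710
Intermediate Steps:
E = -1 (E = 8 - (-21*(-1)**2 + 30) = 8 - (-21*1 + 30) = 8 - (-21 + 30) = 8 - 1*9 = 8 - 9 = -1)
Y(O) = 2*O/(3 + O) (Y(O) = (2*O)/(3 + O) = 2*O/(3 + O))
Z = 8 (Z = -(-6)*2*6/(3 + 6) = -(-6)*2*6/9 = -(-6)*2*6*(1/9) = -(-6)*4/3 = -6*(-4/3) = 8)
(344114 + 475282/66566)/(Z + 375219) = (344114 + 475282/66566)/(8 + 375219) = (344114 + 475282*(1/66566))/375227 = (344114 + 237641/33283)*(1/375227) = (11453383903/33283)*(1/375227) = 11453383903/12488680241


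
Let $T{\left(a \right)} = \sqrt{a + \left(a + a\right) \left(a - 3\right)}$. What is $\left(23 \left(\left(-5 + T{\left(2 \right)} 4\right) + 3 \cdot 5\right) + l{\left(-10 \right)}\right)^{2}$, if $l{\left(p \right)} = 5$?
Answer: $38297 + 43240 i \sqrt{2} \approx 38297.0 + 61151.0 i$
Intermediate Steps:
$T{\left(a \right)} = \sqrt{a + 2 a \left(-3 + a\right)}$
$\left(23 \left(\left(-5 + T{\left(2 \right)} 4\right) + 3 \cdot 5\right) + l{\left(-10 \right)}\right)^{2} = \left(23 \left(\left(-5 + \sqrt{2 \left(-5 + 2 \cdot 2\right)} 4\right) + 3 \cdot 5\right) + 5\right)^{2} = \left(23 \left(\left(-5 + \sqrt{2 \left(-5 + 4\right)} 4\right) + 15\right) + 5\right)^{2} = \left(23 \left(\left(-5 + \sqrt{2 \left(-1\right)} 4\right) + 15\right) + 5\right)^{2} = \left(23 \left(\left(-5 + \sqrt{-2} \cdot 4\right) + 15\right) + 5\right)^{2} = \left(23 \left(\left(-5 + i \sqrt{2} \cdot 4\right) + 15\right) + 5\right)^{2} = \left(23 \left(\left(-5 + 4 i \sqrt{2}\right) + 15\right) + 5\right)^{2} = \left(23 \left(10 + 4 i \sqrt{2}\right) + 5\right)^{2} = \left(\left(230 + 92 i \sqrt{2}\right) + 5\right)^{2} = \left(235 + 92 i \sqrt{2}\right)^{2}$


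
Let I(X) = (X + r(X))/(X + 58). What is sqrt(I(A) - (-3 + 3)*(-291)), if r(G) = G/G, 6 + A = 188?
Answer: sqrt(305)/20 ≈ 0.87321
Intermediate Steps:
A = 182 (A = -6 + 188 = 182)
r(G) = 1
I(X) = (1 + X)/(58 + X) (I(X) = (X + 1)/(X + 58) = (1 + X)/(58 + X))
sqrt(I(A) - (-3 + 3)*(-291)) = sqrt((1 + 182)/(58 + 182) - (-3 + 3)*(-291)) = sqrt(183/240 - 1*0*(-291)) = sqrt((1/240)*183 + 0*(-291)) = sqrt(61/80 + 0) = sqrt(61/80) = sqrt(305)/20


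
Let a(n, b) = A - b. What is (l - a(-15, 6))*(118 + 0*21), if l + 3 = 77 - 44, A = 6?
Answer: 3540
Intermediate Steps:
l = 30 (l = -3 + (77 - 44) = -3 + 33 = 30)
a(n, b) = 6 - b
(l - a(-15, 6))*(118 + 0*21) = (30 - (6 - 1*6))*(118 + 0*21) = (30 - (6 - 6))*(118 + 0) = (30 - 1*0)*118 = (30 + 0)*118 = 30*118 = 3540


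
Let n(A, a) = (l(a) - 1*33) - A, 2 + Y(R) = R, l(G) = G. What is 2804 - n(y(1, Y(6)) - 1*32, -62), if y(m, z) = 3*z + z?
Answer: 2883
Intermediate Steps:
Y(R) = -2 + R
y(m, z) = 4*z
n(A, a) = -33 + a - A (n(A, a) = (a - 1*33) - A = (a - 33) - A = (-33 + a) - A = -33 + a - A)
2804 - n(y(1, Y(6)) - 1*32, -62) = 2804 - (-33 - 62 - (4*(-2 + 6) - 1*32)) = 2804 - (-33 - 62 - (4*4 - 32)) = 2804 - (-33 - 62 - (16 - 32)) = 2804 - (-33 - 62 - 1*(-16)) = 2804 - (-33 - 62 + 16) = 2804 - 1*(-79) = 2804 + 79 = 2883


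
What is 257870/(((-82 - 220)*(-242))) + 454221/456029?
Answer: 75396242897/16664211718 ≈ 4.5244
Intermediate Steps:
257870/(((-82 - 220)*(-242))) + 454221/456029 = 257870/((-302*(-242))) + 454221*(1/456029) = 257870/73084 + 454221/456029 = 257870*(1/73084) + 454221/456029 = 128935/36542 + 454221/456029 = 75396242897/16664211718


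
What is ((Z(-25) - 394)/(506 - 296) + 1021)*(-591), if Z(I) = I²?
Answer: -6040611/10 ≈ -6.0406e+5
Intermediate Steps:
((Z(-25) - 394)/(506 - 296) + 1021)*(-591) = (((-25)² - 394)/(506 - 296) + 1021)*(-591) = ((625 - 394)/210 + 1021)*(-591) = (231*(1/210) + 1021)*(-591) = (11/10 + 1021)*(-591) = (10221/10)*(-591) = -6040611/10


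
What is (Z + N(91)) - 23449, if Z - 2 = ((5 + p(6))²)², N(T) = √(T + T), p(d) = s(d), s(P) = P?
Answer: -8806 + √182 ≈ -8792.5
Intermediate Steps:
p(d) = d
N(T) = √2*√T (N(T) = √(2*T) = √2*√T)
Z = 14643 (Z = 2 + ((5 + 6)²)² = 2 + (11²)² = 2 + 121² = 2 + 14641 = 14643)
(Z + N(91)) - 23449 = (14643 + √2*√91) - 23449 = (14643 + √182) - 23449 = -8806 + √182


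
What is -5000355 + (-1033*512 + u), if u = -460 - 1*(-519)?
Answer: -5529192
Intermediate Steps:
u = 59 (u = -460 + 519 = 59)
-5000355 + (-1033*512 + u) = -5000355 + (-1033*512 + 59) = -5000355 + (-528896 + 59) = -5000355 - 528837 = -5529192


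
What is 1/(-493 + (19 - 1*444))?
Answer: -1/918 ≈ -0.0010893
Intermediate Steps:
1/(-493 + (19 - 1*444)) = 1/(-493 + (19 - 444)) = 1/(-493 - 425) = 1/(-918) = -1/918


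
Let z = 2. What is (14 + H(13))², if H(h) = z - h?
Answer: 9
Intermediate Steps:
H(h) = 2 - h
(14 + H(13))² = (14 + (2 - 1*13))² = (14 + (2 - 13))² = (14 - 11)² = 3² = 9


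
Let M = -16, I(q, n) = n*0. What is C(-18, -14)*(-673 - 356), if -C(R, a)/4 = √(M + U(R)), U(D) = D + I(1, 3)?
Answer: 4116*I*√34 ≈ 24000.0*I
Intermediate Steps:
I(q, n) = 0
U(D) = D (U(D) = D + 0 = D)
C(R, a) = -4*√(-16 + R)
C(-18, -14)*(-673 - 356) = (-4*√(-16 - 18))*(-673 - 356) = -4*I*√34*(-1029) = 4116*I*√34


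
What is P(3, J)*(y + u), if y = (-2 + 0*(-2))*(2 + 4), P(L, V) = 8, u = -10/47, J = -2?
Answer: -4592/47 ≈ -97.702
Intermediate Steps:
u = -10/47 (u = -10*1/47 = -10/47 ≈ -0.21277)
y = -12 (y = (-2 + 0)*6 = -2*6 = -12)
P(3, J)*(y + u) = 8*(-12 - 10/47) = 8*(-574/47) = -4592/47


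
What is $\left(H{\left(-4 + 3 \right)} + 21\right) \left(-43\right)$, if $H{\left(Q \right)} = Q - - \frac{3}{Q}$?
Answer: $-731$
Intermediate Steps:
$H{\left(Q \right)} = Q + \frac{3}{Q}$
$\left(H{\left(-4 + 3 \right)} + 21\right) \left(-43\right) = \left(\left(\left(-4 + 3\right) + \frac{3}{-4 + 3}\right) + 21\right) \left(-43\right) = \left(\left(-1 + \frac{3}{-1}\right) + 21\right) \left(-43\right) = \left(\left(-1 + 3 \left(-1\right)\right) + 21\right) \left(-43\right) = \left(\left(-1 - 3\right) + 21\right) \left(-43\right) = \left(-4 + 21\right) \left(-43\right) = 17 \left(-43\right) = -731$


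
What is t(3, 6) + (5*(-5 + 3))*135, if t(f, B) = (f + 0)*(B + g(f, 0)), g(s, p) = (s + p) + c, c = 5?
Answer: -1308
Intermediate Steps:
g(s, p) = 5 + p + s (g(s, p) = (s + p) + 5 = (p + s) + 5 = 5 + p + s)
t(f, B) = f*(5 + B + f) (t(f, B) = (f + 0)*(B + (5 + 0 + f)) = f*(B + (5 + f)) = f*(5 + B + f))
t(3, 6) + (5*(-5 + 3))*135 = 3*(5 + 6 + 3) + (5*(-5 + 3))*135 = 3*14 + (5*(-2))*135 = 42 - 10*135 = 42 - 1350 = -1308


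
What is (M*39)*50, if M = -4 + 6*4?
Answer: 39000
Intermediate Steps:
M = 20 (M = -4 + 24 = 20)
(M*39)*50 = (20*39)*50 = 780*50 = 39000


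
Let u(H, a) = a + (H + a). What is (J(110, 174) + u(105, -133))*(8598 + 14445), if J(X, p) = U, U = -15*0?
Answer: -3709923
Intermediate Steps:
U = 0
J(X, p) = 0
u(H, a) = H + 2*a
(J(110, 174) + u(105, -133))*(8598 + 14445) = (0 + (105 + 2*(-133)))*(8598 + 14445) = (0 + (105 - 266))*23043 = (0 - 161)*23043 = -161*23043 = -3709923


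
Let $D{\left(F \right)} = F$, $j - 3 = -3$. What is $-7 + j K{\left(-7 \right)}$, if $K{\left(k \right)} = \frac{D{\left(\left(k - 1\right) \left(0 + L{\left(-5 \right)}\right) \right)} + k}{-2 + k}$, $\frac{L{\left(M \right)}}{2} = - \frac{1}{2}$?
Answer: $-7$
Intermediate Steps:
$j = 0$ ($j = 3 - 3 = 0$)
$L{\left(M \right)} = -1$ ($L{\left(M \right)} = 2 \left(- \frac{1}{2}\right) = -1$)
$K{\left(k \right)} = \frac{1}{-2 + k}$ ($K{\left(k \right)} = \frac{\left(k - 1\right) \left(0 - 1\right) + k}{-2 + k} = \frac{\left(-1 + k\right) \left(-1\right) + k}{-2 + k} = \frac{\left(1 - k\right) + k}{-2 + k} = 1 \frac{1}{-2 + k} = \frac{1}{-2 + k}$)
$-7 + j K{\left(-7 \right)} = -7 + \frac{0}{-2 - 7} = -7 + \frac{0}{-9} = -7 + 0 \left(- \frac{1}{9}\right) = -7 + 0 = -7$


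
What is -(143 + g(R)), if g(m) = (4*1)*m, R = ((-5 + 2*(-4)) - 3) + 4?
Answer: -95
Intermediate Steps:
R = -12 (R = ((-5 - 8) - 3) + 4 = (-13 - 3) + 4 = -16 + 4 = -12)
g(m) = 4*m
-(143 + g(R)) = -(143 + 4*(-12)) = -(143 - 48) = -1*95 = -95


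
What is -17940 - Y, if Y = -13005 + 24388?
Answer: -29323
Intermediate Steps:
Y = 11383
-17940 - Y = -17940 - 1*11383 = -17940 - 11383 = -29323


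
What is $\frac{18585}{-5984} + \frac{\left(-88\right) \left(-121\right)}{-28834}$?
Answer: $- \frac{299798761}{86271328} \approx -3.4751$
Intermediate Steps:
$\frac{18585}{-5984} + \frac{\left(-88\right) \left(-121\right)}{-28834} = 18585 \left(- \frac{1}{5984}\right) + 10648 \left(- \frac{1}{28834}\right) = - \frac{18585}{5984} - \frac{5324}{14417} = - \frac{299798761}{86271328}$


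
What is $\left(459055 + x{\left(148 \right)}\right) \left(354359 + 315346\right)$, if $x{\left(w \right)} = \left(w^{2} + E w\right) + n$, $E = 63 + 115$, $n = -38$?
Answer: $339717906825$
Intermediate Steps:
$E = 178$
$x{\left(w \right)} = -38 + w^{2} + 178 w$ ($x{\left(w \right)} = \left(w^{2} + 178 w\right) - 38 = -38 + w^{2} + 178 w$)
$\left(459055 + x{\left(148 \right)}\right) \left(354359 + 315346\right) = \left(459055 + \left(-38 + 148^{2} + 178 \cdot 148\right)\right) \left(354359 + 315346\right) = \left(459055 + \left(-38 + 21904 + 26344\right)\right) 669705 = \left(459055 + 48210\right) 669705 = 507265 \cdot 669705 = 339717906825$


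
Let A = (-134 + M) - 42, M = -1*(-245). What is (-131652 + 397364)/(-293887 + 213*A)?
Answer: -132856/139595 ≈ -0.95173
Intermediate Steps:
M = 245
A = 69 (A = (-134 + 245) - 42 = 111 - 42 = 69)
(-131652 + 397364)/(-293887 + 213*A) = (-131652 + 397364)/(-293887 + 213*69) = 265712/(-293887 + 14697) = 265712/(-279190) = 265712*(-1/279190) = -132856/139595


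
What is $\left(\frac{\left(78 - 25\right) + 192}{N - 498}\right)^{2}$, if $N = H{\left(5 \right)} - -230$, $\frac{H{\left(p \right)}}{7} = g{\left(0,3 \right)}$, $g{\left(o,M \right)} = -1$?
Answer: $\frac{2401}{3025} \approx 0.79372$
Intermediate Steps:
$H{\left(p \right)} = -7$ ($H{\left(p \right)} = 7 \left(-1\right) = -7$)
$N = 223$ ($N = -7 - -230 = -7 + 230 = 223$)
$\left(\frac{\left(78 - 25\right) + 192}{N - 498}\right)^{2} = \left(\frac{\left(78 - 25\right) + 192}{223 - 498}\right)^{2} = \left(\frac{53 + 192}{-275}\right)^{2} = \left(245 \left(- \frac{1}{275}\right)\right)^{2} = \left(- \frac{49}{55}\right)^{2} = \frac{2401}{3025}$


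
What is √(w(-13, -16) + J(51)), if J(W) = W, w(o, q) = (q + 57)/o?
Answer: √8086/13 ≈ 6.9171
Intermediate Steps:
w(o, q) = (57 + q)/o
√(w(-13, -16) + J(51)) = √((57 - 16)/(-13) + 51) = √(-1/13*41 + 51) = √(-41/13 + 51) = √(622/13) = √8086/13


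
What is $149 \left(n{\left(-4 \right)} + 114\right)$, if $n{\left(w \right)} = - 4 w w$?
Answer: $7450$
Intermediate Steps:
$n{\left(w \right)} = - 4 w^{2}$
$149 \left(n{\left(-4 \right)} + 114\right) = 149 \left(- 4 \left(-4\right)^{2} + 114\right) = 149 \left(\left(-4\right) 16 + 114\right) = 149 \left(-64 + 114\right) = 149 \cdot 50 = 7450$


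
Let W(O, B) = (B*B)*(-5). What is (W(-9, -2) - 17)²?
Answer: 1369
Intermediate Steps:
W(O, B) = -5*B² (W(O, B) = B²*(-5) = -5*B²)
(W(-9, -2) - 17)² = (-5*(-2)² - 17)² = (-5*4 - 17)² = (-20 - 17)² = (-37)² = 1369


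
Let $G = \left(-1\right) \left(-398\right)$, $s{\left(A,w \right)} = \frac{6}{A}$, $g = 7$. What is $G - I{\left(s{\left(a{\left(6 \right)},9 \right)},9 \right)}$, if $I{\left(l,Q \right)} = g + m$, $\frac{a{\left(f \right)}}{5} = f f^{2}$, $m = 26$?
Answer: $365$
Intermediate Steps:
$a{\left(f \right)} = 5 f^{3}$ ($a{\left(f \right)} = 5 f f^{2} = 5 f^{3}$)
$G = 398$
$I{\left(l,Q \right)} = 33$ ($I{\left(l,Q \right)} = 7 + 26 = 33$)
$G - I{\left(s{\left(a{\left(6 \right)},9 \right)},9 \right)} = 398 - 33 = 365$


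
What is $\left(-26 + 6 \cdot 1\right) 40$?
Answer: $-800$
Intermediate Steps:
$\left(-26 + 6 \cdot 1\right) 40 = \left(-26 + 6\right) 40 = \left(-20\right) 40 = -800$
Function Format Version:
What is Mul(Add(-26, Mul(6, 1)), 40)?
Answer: -800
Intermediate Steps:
Mul(Add(-26, Mul(6, 1)), 40) = Mul(Add(-26, 6), 40) = Mul(-20, 40) = -800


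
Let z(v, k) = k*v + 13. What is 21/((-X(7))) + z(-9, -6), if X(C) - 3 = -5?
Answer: 155/2 ≈ 77.500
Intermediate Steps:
z(v, k) = 13 + k*v
X(C) = -2 (X(C) = 3 - 5 = -2)
21/((-X(7))) + z(-9, -6) = 21/((-1*(-2))) + (13 - 6*(-9)) = 21/2 + (13 + 54) = 21*(½) + 67 = 21/2 + 67 = 155/2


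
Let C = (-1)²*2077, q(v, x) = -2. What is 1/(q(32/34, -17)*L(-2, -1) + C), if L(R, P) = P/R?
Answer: 1/2076 ≈ 0.00048170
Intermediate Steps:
C = 2077 (C = 1*2077 = 2077)
1/(q(32/34, -17)*L(-2, -1) + C) = 1/(-(-2)/(-2) + 2077) = 1/(-(-2)*(-1)/2 + 2077) = 1/(-2*½ + 2077) = 1/(-1 + 2077) = 1/2076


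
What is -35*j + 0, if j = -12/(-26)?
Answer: -210/13 ≈ -16.154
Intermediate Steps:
j = 6/13 (j = -12*(-1/26) = 6/13 ≈ 0.46154)
-35*j + 0 = -35*6/13 + 0 = -210/13 + 0 = -210/13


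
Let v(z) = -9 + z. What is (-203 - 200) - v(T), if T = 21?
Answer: -415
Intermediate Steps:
(-203 - 200) - v(T) = (-203 - 200) - (-9 + 21) = -403 - 1*12 = -403 - 12 = -415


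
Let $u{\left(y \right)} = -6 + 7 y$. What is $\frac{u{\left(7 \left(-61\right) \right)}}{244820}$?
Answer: $- \frac{599}{48964} \approx -0.012233$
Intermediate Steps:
$\frac{u{\left(7 \left(-61\right) \right)}}{244820} = \frac{-6 + 7 \cdot 7 \left(-61\right)}{244820} = \left(-6 + 7 \left(-427\right)\right) \frac{1}{244820} = \left(-6 - 2989\right) \frac{1}{244820} = \left(-2995\right) \frac{1}{244820} = - \frac{599}{48964}$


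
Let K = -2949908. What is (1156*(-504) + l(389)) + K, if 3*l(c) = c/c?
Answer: -10597595/3 ≈ -3.5325e+6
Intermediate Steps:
l(c) = ⅓ (l(c) = (c/c)/3 = (⅓)*1 = ⅓)
(1156*(-504) + l(389)) + K = (1156*(-504) + ⅓) - 2949908 = (-582624 + ⅓) - 2949908 = -1747871/3 - 2949908 = -10597595/3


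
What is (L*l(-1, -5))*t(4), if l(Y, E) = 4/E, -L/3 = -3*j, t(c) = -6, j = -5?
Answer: -216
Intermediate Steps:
L = -45 (L = -(-9)*(-5) = -3*15 = -45)
(L*l(-1, -5))*t(4) = -180/(-5)*(-6) = -180*(-1)/5*(-6) = -45*(-4/5)*(-6) = 36*(-6) = -216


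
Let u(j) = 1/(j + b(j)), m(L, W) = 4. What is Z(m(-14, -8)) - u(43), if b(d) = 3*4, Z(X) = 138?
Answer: 7589/55 ≈ 137.98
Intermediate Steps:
b(d) = 12
u(j) = 1/(12 + j) (u(j) = 1/(j + 12) = 1/(12 + j))
Z(m(-14, -8)) - u(43) = 138 - 1/(12 + 43) = 138 - 1/55 = 7589/55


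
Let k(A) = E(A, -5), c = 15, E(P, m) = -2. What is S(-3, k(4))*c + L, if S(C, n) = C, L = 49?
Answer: 4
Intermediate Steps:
k(A) = -2
S(-3, k(4))*c + L = -3*15 + 49 = -45 + 49 = 4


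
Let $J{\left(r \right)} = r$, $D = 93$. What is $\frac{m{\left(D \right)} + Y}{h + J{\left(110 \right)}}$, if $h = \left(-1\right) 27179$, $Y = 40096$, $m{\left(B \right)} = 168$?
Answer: $- \frac{5752}{3867} \approx -1.4875$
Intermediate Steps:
$h = -27179$
$\frac{m{\left(D \right)} + Y}{h + J{\left(110 \right)}} = \frac{168 + 40096}{-27179 + 110} = \frac{40264}{-27069} = 40264 \left(- \frac{1}{27069}\right) = - \frac{5752}{3867}$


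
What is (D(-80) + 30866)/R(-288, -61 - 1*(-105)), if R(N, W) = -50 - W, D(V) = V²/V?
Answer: -15393/47 ≈ -327.51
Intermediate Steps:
D(V) = V
(D(-80) + 30866)/R(-288, -61 - 1*(-105)) = (-80 + 30866)/(-50 - (-61 - 1*(-105))) = 30786/(-50 - (-61 + 105)) = 30786/(-50 - 1*44) = 30786/(-50 - 44) = 30786/(-94) = 30786*(-1/94) = -15393/47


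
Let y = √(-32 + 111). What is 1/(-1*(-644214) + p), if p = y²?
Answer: 1/644293 ≈ 1.5521e-6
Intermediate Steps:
y = √79 ≈ 8.8882
p = 79 (p = (√79)² = 79)
1/(-1*(-644214) + p) = 1/(-1*(-644214) + 79) = 1/(644214 + 79) = 1/644293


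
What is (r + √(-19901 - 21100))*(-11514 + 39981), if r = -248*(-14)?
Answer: 98837424 + 28467*I*√41001 ≈ 9.8837e+7 + 5.7642e+6*I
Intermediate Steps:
r = 3472
(r + √(-19901 - 21100))*(-11514 + 39981) = (3472 + √(-19901 - 21100))*(-11514 + 39981) = (3472 + √(-41001))*28467 = (3472 + I*√41001)*28467 = 98837424 + 28467*I*√41001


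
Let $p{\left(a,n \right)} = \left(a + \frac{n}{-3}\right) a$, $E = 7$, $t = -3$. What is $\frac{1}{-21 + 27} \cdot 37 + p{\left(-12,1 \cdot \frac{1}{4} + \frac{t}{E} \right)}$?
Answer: $\frac{6277}{42} \approx 149.45$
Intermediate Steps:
$p{\left(a,n \right)} = a \left(a - \frac{n}{3}\right)$ ($p{\left(a,n \right)} = \left(a + n \left(- \frac{1}{3}\right)\right) a = \left(a - \frac{n}{3}\right) a = a \left(a - \frac{n}{3}\right)$)
$\frac{1}{-21 + 27} \cdot 37 + p{\left(-12,1 \cdot \frac{1}{4} + \frac{t}{E} \right)} = \frac{1}{-21 + 27} \cdot 37 + \frac{1}{3} \left(-12\right) \left(- (1 \cdot \frac{1}{4} - \frac{3}{7}) + 3 \left(-12\right)\right) = \frac{1}{6} \cdot 37 + \frac{1}{3} \left(-12\right) \left(- (1 \cdot \frac{1}{4} - \frac{3}{7}) - 36\right) = \frac{1}{6} \cdot 37 + \frac{1}{3} \left(-12\right) \left(- (\frac{1}{4} - \frac{3}{7}) - 36\right) = \frac{37}{6} + \frac{1}{3} \left(-12\right) \left(\left(-1\right) \left(- \frac{5}{28}\right) - 36\right) = \frac{37}{6} + \frac{1}{3} \left(-12\right) \left(\frac{5}{28} - 36\right) = \frac{37}{6} + \frac{1}{3} \left(-12\right) \left(- \frac{1003}{28}\right) = \frac{37}{6} + \frac{1003}{7} = \frac{6277}{42}$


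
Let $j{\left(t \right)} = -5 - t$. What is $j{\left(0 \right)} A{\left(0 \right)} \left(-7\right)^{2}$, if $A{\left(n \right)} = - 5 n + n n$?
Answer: $0$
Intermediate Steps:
$A{\left(n \right)} = n^{2} - 5 n$ ($A{\left(n \right)} = - 5 n + n^{2} = n^{2} - 5 n$)
$j{\left(0 \right)} A{\left(0 \right)} \left(-7\right)^{2} = \left(-5 - 0\right) 0 \left(-5 + 0\right) \left(-7\right)^{2} = \left(-5 + 0\right) 0 \left(-5\right) 49 = \left(-5\right) 0 \cdot 49 = 0 \cdot 49 = 0$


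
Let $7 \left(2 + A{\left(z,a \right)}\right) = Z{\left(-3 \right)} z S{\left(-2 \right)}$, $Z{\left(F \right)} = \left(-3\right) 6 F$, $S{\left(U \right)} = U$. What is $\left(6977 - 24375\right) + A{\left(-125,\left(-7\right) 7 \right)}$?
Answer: $- \frac{108300}{7} \approx -15471.0$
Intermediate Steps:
$Z{\left(F \right)} = - 18 F$
$A{\left(z,a \right)} = -2 - \frac{108 z}{7}$ ($A{\left(z,a \right)} = -2 + \frac{\left(-18\right) \left(-3\right) z \left(-2\right)}{7} = -2 + \frac{54 z \left(-2\right)}{7} = -2 + \frac{\left(-108\right) z}{7} = -2 - \frac{108 z}{7}$)
$\left(6977 - 24375\right) + A{\left(-125,\left(-7\right) 7 \right)} = \left(6977 - 24375\right) - - \frac{13486}{7} = -17398 + \left(-2 + \frac{13500}{7}\right) = -17398 + \frac{13486}{7} = - \frac{108300}{7}$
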